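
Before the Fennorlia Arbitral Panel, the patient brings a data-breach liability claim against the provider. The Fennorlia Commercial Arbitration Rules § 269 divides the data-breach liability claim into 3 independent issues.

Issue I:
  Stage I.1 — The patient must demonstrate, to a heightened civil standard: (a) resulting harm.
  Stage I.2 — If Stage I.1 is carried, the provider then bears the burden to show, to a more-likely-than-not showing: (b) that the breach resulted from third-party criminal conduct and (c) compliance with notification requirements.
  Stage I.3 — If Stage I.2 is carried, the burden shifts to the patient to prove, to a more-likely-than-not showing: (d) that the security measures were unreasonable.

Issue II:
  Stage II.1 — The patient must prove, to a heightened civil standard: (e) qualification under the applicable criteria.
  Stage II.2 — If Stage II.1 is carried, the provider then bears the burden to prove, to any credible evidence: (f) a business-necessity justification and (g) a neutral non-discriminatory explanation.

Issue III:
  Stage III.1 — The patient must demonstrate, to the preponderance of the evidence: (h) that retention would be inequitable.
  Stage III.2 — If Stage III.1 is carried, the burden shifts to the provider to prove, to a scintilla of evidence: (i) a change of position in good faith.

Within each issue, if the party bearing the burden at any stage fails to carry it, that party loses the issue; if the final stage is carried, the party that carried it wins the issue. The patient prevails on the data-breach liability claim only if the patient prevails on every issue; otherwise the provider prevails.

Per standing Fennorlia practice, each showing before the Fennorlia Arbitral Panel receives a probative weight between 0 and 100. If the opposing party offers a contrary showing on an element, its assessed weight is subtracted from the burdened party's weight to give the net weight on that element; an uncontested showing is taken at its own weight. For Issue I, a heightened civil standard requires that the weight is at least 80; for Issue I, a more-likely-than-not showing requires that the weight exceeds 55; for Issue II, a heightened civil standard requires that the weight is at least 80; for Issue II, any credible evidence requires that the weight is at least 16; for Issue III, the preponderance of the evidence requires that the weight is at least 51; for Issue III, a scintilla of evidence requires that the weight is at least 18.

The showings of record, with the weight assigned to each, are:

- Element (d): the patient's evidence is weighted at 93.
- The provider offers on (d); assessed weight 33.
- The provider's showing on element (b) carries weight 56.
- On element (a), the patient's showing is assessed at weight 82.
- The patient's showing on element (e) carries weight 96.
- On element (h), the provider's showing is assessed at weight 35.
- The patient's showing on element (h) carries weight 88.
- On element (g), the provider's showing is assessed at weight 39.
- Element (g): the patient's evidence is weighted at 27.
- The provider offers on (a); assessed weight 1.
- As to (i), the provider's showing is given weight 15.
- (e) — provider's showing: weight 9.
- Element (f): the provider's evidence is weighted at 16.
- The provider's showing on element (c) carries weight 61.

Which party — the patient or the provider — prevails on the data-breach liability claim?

— Issue I —
Stage I.1 (patient, a heightened civil standard, weight is at least 80): (a) net 82−1=81 ≥ 80 — meets.
  The patient carries Stage I.1; the provider now bears the burden.
Stage I.2 (provider, a more-likely-than-not showing, weight exceeds 55): (b) 56 > 55 — meets; (c) 61 > 55 — meets.
  Stage I.2 carried; the burden shifts to the patient.
Stage I.3 (patient, a more-likely-than-not showing, weight exceeds 55): (d) net 93−33=60 > 55 — meets.
  All elements met at the final stage.
All stages carried — the patient prevails on this issue.
— Issue II —
Stage II.1 — burden on patient; standard: a heightened civil standard (weight is at least 80).
    (e): 96 − 9 = 87 ≥ 80 [met]
  Stage II.1 is satisfied; the onus moves to the provider.
Stage II.2 — burden on provider; standard: any credible evidence (weight is at least 16).
    (f): 16 ≥ 16 [met]
    (g): 39 − 27 = 12 < 16 [not met]
  The provider does not carry Stage II.2.
The analysis ends at Stage II.2; the patient prevails on this issue.
— Issue III —
Stage III.1 (patient, the preponderance of the evidence, weight is at least 51): (h) net 88−35=53 ≥ 51 — meets.
  Stage III.1 carried; the burden shifts to the provider.
Stage III.2 (provider, a scintilla of evidence, weight is at least 18): (i) 15 < 18 — fails.
  Not every element is met, so the provider fails to carry Stage III.2.
So the patient prevails on this issue.
Per-issue: Issue I → patient; Issue II → patient; Issue III → patient. The patient must prevail on every issue; overall, the patient prevails.

patient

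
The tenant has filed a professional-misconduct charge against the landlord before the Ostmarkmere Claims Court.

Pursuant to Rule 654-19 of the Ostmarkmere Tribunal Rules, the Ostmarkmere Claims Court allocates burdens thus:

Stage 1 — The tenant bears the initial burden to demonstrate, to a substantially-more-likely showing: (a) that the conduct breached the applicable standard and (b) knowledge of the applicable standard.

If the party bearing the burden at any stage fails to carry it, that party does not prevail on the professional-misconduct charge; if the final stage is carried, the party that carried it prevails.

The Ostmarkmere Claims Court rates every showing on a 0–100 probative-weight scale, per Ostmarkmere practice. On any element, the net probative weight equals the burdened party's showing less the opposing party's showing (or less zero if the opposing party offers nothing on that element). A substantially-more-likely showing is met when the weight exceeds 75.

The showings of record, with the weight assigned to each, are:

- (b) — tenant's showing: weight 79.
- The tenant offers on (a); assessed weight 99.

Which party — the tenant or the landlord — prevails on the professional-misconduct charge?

tenant

At Stage 1 the tenant must meet a substantially-more-likely showing (weight exceeds 75): on (a) the weight is 99, > 75, so (a) meets the standard; on (b) the weight is 79, > 75, so (b) meets the standard.
  All elements met at the final stage.
Every stage carried; the tenant prevails.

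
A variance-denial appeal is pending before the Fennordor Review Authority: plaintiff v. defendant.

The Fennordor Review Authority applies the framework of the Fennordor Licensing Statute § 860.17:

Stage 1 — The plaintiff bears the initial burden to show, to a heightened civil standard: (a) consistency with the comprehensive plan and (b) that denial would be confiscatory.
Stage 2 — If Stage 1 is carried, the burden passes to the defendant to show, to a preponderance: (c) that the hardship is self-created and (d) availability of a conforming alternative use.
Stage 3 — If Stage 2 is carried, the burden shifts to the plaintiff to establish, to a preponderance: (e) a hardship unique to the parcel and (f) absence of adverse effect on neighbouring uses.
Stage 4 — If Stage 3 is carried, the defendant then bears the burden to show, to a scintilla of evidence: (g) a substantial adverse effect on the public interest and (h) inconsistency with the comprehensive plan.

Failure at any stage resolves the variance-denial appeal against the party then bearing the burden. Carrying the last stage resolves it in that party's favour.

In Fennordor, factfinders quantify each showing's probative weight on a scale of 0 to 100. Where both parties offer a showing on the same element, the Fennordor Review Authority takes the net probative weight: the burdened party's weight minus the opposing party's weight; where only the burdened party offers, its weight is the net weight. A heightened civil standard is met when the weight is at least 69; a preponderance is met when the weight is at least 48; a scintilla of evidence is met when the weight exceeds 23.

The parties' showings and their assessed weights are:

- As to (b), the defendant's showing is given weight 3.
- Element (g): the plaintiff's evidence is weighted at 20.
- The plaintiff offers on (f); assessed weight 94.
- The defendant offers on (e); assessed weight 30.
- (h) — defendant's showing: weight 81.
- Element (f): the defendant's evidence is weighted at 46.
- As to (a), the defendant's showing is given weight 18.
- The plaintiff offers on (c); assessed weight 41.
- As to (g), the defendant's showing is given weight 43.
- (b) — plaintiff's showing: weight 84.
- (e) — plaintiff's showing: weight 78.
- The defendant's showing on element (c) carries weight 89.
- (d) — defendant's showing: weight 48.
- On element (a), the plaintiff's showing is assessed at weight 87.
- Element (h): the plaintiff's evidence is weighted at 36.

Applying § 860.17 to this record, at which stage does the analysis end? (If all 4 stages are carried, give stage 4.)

At Stage 1 the plaintiff must meet a heightened civil standard (weight is at least 69): on (a) the weight is 87 less the opposing 18 gives net 69, which does reach 69, so (a) meets the standard; on (b) the weight is 84 less the opposing 3 gives net 81, which does reach 69, so (b) meets the standard.
  The plaintiff carries Stage 1; the defendant now bears the burden.
At Stage 2 the defendant must meet a preponderance (weight is at least 48): on (c) the weight is 89 less the opposing 41 gives net 48, ≥ 48, so (c) meets the standard; on (d) the weight is 48, ≥ 48, so (d) meets the standard.
  The defendant carries Stage 2; the plaintiff now bears the burden.
At Stage 3 the plaintiff must meet a preponderance (weight is at least 48): on (e) the weight is 78 less the opposing 30 gives net 48, which does reach 48, so (e) meets the standard; on (f) the weight is 94 less the opposing 46 gives net 48, which does reach 48, so (f) meets the standard.
  The plaintiff carries Stage 3; the defendant now bears the burden.
At Stage 4 the defendant must meet a scintilla of evidence (weight exceeds 23): on (g) the weight is 43 less the opposing 20 gives net 23, which does not exceed 23, so (g) does not meet the standard; on (h) the weight is 81 less the opposing 36 gives net 45, which does exceed 23, so (h) meets the standard.
  Stage 4 not carried; the defendant fails its burden.
The analysis ends at Stage 4; the plaintiff prevails.

stage 4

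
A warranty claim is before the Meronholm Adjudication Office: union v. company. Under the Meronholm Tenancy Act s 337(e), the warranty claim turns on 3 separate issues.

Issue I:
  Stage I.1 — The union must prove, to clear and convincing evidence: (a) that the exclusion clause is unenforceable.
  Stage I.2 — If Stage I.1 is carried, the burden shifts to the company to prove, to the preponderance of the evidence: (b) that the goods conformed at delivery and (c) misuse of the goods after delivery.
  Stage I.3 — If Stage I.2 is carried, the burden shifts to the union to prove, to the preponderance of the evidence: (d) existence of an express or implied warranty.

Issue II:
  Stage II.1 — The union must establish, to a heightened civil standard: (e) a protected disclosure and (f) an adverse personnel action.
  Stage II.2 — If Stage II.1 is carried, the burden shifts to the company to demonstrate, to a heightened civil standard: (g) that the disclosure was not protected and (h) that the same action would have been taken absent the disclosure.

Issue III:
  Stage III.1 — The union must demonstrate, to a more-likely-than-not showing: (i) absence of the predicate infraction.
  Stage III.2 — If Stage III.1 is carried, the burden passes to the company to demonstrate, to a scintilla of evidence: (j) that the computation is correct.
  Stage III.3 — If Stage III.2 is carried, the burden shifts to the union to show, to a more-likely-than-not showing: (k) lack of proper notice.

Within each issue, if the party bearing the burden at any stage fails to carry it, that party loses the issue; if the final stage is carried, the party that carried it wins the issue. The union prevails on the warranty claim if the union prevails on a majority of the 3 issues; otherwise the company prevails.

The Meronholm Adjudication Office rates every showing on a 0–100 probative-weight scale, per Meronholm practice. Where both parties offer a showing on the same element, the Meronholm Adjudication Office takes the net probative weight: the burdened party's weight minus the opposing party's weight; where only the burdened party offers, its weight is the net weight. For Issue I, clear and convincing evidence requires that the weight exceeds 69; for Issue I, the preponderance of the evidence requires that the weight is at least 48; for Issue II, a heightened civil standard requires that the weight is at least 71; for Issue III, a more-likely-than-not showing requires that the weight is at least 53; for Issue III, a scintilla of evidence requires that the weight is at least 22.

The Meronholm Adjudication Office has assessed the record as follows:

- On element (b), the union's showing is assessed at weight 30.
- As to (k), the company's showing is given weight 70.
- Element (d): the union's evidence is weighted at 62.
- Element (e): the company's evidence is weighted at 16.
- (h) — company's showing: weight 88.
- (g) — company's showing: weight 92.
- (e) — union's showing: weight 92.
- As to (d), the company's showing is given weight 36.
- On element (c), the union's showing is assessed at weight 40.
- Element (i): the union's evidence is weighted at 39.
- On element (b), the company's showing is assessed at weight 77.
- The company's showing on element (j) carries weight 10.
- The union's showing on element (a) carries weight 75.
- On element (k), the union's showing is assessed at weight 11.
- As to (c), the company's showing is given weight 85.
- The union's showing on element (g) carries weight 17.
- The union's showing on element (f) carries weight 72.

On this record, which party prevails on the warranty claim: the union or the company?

company

— Issue I —
At Stage I.1 the union must meet clear and convincing evidence (weight exceeds 69): on (a) the weight is 75, which does exceed 69, so (a) meets the standard.
  Stage I.1 is satisfied; the onus moves to the company.
At Stage I.2 the company must meet the preponderance of the evidence (weight is at least 48): on (b) the weight is 77 less the opposing 30 gives net 47, which does not reach 48, so (b) does not meet the standard; on (c) the weight is 85 less the opposing 40 gives net 45, which does not reach 48, so (c) does not meet the standard.
  Not every element is met, so the company fails to carry Stage I.2.
The analysis ends at Stage I.2; the union prevails on this issue.
— Issue II —
Stage II.1 (union, a heightened civil standard, weight is at least 71): (e) net 92−16=76 ≥ 71 — meets; (f) 72 ≥ 71 — meets.
  All elements met. The burden passes to the company.
Stage II.2 (company, a heightened civil standard, weight is at least 71): (g) net 92−17=75 ≥ 71 — meets; (h) 88 ≥ 71 — meets.
  All elements met at the final stage.
Every stage carried; the company prevails on this issue.
— Issue III —
Stage III.1 (union, a more-likely-than-not showing, weight is at least 53): (i) 39 < 53 — fails.
  Not every element is met, so the union fails to carry Stage III.1.
So the company prevails on this issue.
Per-issue: Issue I → union; Issue II → company; Issue III → company. The union must prevail on a majority of issues; overall, the company prevails.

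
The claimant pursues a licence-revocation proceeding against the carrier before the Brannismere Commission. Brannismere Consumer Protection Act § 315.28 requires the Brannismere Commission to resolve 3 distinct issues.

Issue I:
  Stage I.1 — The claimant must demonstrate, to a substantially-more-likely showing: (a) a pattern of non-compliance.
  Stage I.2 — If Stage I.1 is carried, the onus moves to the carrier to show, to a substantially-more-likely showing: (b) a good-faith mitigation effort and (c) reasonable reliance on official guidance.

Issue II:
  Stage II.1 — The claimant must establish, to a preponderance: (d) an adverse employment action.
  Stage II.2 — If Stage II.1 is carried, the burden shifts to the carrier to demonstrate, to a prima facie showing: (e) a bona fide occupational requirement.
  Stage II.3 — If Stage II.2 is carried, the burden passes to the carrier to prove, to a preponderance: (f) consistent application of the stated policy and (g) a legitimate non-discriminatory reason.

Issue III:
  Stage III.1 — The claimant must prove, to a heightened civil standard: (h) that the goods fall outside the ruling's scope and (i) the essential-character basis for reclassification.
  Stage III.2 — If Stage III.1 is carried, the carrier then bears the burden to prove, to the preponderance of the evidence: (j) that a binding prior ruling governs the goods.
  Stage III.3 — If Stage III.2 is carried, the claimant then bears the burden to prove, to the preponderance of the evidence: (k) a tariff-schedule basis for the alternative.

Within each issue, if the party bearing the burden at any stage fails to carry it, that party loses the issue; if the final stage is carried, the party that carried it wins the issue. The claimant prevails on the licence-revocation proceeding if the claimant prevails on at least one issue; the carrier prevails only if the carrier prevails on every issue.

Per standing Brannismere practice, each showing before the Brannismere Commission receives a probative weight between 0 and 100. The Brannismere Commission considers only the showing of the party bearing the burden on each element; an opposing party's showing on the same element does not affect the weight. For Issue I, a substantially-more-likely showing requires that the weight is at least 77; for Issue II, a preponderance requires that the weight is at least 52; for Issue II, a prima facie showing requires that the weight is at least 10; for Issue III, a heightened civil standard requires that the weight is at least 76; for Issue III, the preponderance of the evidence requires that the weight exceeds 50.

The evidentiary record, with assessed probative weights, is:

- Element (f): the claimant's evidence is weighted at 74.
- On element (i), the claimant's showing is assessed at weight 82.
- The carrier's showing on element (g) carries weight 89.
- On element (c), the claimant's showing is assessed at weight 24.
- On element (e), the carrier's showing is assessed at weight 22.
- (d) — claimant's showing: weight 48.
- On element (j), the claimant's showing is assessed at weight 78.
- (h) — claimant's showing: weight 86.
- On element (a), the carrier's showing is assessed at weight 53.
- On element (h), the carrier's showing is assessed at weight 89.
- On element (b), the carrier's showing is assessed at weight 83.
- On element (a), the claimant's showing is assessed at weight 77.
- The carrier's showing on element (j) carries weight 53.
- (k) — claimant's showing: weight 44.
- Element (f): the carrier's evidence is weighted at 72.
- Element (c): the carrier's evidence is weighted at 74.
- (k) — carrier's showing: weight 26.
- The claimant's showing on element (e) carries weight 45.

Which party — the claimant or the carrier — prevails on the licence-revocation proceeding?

claimant

— Issue I —
Stage I.1 — burden on claimant; standard: a substantially-more-likely showing (weight is at least 77).
    (a): 77 (carrier's 53 disregarded) ≥ 77 [met]
  Stage I.1 is satisfied; the onus moves to the carrier.
Stage I.2 — burden on carrier; standard: a substantially-more-likely showing (weight is at least 77).
    (b): 83 ≥ 77 [met]
    (c): 74 (claimant's 24 disregarded) < 77 [not met]
  Stage I.2 not carried; the carrier fails its burden.
The claimant prevails on this issue.
— Issue II —
Stage II.1 — burden on claimant; standard: a preponderance (weight is at least 52).
    (d): 48 < 52 [not met]
  Stage II.1 not carried; the claimant fails its burden.
The analysis ends at Stage II.1; the carrier prevails on this issue.
— Issue III —
Stage III.1 — burden on claimant; standard: a heightened civil standard (weight is at least 76).
    (h): 86 (carrier's 89 disregarded) ≥ 76 [met]
    (i): 82 ≥ 76 [met]
  All elements met. The burden passes to the carrier.
Stage III.2 — burden on carrier; standard: the preponderance of the evidence (weight exceeds 50).
    (j): 53 (claimant's 78 disregarded) > 50 [met]
  The carrier carries Stage III.2; the claimant now bears the burden.
Stage III.3 — burden on claimant; standard: the preponderance of the evidence (weight exceeds 50).
    (k): 44 (carrier's 26 disregarded) ≤ 50 [not met]
  Stage III.3 not carried; the claimant fails its burden.
The analysis ends at Stage III.3; the carrier prevails on this issue.
Per-issue: Issue I → claimant; Issue II → carrier; Issue III → carrier. The claimant must prevail on at least one issue; overall, the claimant prevails.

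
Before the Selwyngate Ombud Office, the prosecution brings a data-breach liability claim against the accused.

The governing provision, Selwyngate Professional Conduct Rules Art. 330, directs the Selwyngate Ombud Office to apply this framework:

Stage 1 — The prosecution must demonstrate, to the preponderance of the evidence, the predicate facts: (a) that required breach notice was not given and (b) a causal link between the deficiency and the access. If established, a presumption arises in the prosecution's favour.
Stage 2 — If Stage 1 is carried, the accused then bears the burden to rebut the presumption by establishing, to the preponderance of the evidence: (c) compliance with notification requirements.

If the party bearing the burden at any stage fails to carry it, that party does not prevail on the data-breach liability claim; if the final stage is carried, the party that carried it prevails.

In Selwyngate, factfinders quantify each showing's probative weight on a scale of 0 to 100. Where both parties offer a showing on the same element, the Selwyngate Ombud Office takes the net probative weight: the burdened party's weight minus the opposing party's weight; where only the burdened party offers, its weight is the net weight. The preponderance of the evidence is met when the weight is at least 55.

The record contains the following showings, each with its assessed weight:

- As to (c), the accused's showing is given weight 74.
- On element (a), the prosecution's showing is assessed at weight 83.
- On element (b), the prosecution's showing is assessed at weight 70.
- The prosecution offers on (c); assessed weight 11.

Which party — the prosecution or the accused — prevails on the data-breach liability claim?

Stage 1 — burden on prosecution; standard: the preponderance of the evidence (weight is at least 55).
    (a): 83 ≥ 55 [met]
    (b): 70 ≥ 55 [met]
  Stage 1 is satisfied; the onus moves to the accused.
Stage 2 — burden on accused; standard: the preponderance of the evidence (weight is at least 55).
    (c): 74 − 11 = 63 ≥ 55 [met]
  The accused carries the last stage.
With every stage satisfied, the accused prevails.

accused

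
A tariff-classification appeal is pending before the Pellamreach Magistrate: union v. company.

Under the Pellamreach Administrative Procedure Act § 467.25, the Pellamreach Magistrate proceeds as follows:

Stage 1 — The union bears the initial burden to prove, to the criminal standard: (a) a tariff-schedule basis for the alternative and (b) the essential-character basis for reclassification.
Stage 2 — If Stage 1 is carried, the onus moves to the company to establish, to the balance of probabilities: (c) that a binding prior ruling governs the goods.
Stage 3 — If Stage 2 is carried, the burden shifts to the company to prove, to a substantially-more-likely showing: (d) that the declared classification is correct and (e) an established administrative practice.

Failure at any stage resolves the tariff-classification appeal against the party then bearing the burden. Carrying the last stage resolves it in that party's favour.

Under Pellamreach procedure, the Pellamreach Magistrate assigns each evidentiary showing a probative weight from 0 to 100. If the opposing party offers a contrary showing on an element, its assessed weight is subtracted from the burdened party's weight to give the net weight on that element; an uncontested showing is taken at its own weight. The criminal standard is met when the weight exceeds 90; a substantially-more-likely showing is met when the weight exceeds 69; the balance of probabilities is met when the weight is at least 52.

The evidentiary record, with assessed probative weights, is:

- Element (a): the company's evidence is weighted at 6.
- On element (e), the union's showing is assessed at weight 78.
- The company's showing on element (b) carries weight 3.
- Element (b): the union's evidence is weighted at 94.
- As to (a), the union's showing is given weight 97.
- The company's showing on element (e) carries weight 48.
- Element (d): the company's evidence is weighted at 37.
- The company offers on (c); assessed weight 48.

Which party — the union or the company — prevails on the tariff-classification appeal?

At Stage 1 the union must meet the criminal standard (weight exceeds 90): on (a) the weight is 97 less the opposing 6 gives net 91, which does exceed 90, so (a) meets the standard; on (b) the weight is 94 less the opposing 3 gives net 91, > 90, so (b) meets the standard.
  The union carries Stage 1; the company now bears the burden.
At Stage 2 the company must meet the balance of probabilities (weight is at least 52): on (c) the weight is 48, which does not reach 52, so (c) does not meet the standard.
  Not every element is met, so the company fails to carry Stage 2.
The union prevails.

union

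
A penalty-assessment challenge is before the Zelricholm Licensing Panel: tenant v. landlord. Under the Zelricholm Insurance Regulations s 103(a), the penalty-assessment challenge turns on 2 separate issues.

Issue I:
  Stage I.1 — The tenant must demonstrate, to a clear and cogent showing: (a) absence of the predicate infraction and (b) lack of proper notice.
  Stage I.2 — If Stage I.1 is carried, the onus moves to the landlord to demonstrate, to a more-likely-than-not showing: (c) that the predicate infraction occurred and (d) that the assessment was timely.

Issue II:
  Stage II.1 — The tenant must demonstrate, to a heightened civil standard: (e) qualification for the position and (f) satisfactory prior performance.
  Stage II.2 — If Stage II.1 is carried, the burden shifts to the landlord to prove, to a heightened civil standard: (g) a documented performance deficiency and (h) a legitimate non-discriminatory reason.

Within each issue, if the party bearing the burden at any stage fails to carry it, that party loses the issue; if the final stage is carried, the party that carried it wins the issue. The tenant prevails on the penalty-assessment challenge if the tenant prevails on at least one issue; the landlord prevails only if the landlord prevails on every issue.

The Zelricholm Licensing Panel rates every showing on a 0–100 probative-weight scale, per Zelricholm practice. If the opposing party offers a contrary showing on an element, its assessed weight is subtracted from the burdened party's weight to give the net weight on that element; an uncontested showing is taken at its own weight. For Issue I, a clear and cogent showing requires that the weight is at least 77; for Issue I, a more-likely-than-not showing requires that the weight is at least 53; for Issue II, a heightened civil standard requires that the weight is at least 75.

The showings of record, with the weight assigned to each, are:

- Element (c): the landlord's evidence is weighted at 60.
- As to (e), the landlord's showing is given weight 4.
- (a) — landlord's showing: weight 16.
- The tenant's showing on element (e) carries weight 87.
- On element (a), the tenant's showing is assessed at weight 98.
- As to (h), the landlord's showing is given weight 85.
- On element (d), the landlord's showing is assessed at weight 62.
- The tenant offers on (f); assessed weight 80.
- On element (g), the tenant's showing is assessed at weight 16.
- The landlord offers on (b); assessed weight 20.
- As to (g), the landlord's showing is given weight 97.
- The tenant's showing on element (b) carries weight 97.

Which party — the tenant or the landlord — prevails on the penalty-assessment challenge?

— Issue I —
Stage I.1 (tenant, a clear and cogent showing, weight is at least 77): (a) net 98−16=82 ≥ 77 — meets; (b) net 97−20=77 ≥ 77 — meets.
  Stage I.1 is satisfied; the onus moves to the landlord.
Stage I.2 (landlord, a more-likely-than-not showing, weight is at least 53): (c) 60 ≥ 53 — meets; (d) 62 ≥ 53 — meets.
  Stage I.2 carried; the final stage is satisfied.
Every stage carried; the landlord prevails on this issue.
— Issue II —
Stage II.1 (tenant, a heightened civil standard, weight is at least 75): (e) net 87−4=83 ≥ 75 — meets; (f) 80 ≥ 75 — meets.
  Stage II.1 carried; the burden shifts to the landlord.
Stage II.2 (landlord, a heightened civil standard, weight is at least 75): (g) net 97−16=81 ≥ 75 — meets; (h) 85 ≥ 75 — meets.
  The landlord carries the last stage.
Every stage carried; the landlord prevails on this issue.
Per-issue: Issue I → landlord; Issue II → landlord. The tenant must prevail on at least one issue; overall, the landlord prevails.

landlord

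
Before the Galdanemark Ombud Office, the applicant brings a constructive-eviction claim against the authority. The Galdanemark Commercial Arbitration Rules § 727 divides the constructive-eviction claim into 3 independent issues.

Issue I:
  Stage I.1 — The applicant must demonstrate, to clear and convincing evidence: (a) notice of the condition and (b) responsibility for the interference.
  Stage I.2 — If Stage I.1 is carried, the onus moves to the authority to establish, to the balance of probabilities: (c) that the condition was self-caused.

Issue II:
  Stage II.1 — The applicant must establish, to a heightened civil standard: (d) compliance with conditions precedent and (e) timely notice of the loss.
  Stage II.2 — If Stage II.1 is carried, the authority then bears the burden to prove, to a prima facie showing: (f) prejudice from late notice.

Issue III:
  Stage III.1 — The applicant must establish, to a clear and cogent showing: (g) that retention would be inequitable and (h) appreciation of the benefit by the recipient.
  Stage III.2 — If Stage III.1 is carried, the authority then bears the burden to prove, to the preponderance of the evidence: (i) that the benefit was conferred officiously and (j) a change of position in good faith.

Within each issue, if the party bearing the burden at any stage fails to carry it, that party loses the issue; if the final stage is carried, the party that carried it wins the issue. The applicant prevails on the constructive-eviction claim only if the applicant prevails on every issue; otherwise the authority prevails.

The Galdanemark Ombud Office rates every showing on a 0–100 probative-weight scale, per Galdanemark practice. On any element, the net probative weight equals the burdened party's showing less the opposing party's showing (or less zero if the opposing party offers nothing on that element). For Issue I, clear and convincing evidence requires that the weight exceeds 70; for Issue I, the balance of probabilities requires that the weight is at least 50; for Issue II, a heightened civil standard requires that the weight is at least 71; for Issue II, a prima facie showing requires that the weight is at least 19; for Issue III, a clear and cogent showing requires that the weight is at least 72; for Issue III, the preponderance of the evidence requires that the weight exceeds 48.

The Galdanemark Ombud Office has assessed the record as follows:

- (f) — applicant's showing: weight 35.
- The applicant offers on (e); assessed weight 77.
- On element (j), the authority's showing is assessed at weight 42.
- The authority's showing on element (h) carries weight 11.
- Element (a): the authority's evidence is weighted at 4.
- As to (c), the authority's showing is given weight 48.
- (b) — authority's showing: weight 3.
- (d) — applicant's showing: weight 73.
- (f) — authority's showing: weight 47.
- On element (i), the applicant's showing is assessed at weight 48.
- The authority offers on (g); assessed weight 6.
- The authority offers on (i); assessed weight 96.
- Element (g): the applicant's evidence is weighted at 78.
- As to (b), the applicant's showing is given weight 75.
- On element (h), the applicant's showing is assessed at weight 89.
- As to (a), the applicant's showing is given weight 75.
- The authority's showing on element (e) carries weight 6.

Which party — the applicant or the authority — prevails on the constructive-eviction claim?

— Issue I —
Stage I.1 — burden on applicant; standard: clear and convincing evidence (weight exceeds 70).
    (a): 75 − 4 = 71 > 70 [met]
    (b): 75 − 3 = 72 > 70 [met]
  Stage I.1 is satisfied; the onus moves to the authority.
Stage I.2 — burden on authority; standard: the balance of probabilities (weight is at least 50).
    (c): 48 < 50 [not met]
  Stage I.2 not carried; the authority fails its burden.
So the applicant prevails on this issue.
— Issue II —
Stage II.1 — burden on applicant; standard: a heightened civil standard (weight is at least 71).
    (d): 73 ≥ 71 [met]
    (e): 77 − 6 = 71 ≥ 71 [met]
  All elements met. The burden passes to the authority.
Stage II.2 — burden on authority; standard: a prima facie showing (weight is at least 19).
    (f): 47 − 35 = 12 < 19 [not met]
  Stage II.2 not carried; the authority fails its burden.
So the applicant prevails on this issue.
— Issue III —
Stage III.1 (applicant, a clear and cogent showing, weight is at least 72): (g) net 78−6=72 ≥ 72 — meets; (h) net 89−11=78 ≥ 72 — meets.
  Stage III.1 is satisfied; the onus moves to the authority.
Stage III.2 (authority, the preponderance of the evidence, weight exceeds 48): (i) net 96−48=48 ≤ 48 — fails; (j) 42 ≤ 48 — fails.
  Not every element is met, so the authority fails to carry Stage III.2.
So the applicant prevails on this issue.
Per-issue: Issue I → applicant; Issue II → applicant; Issue III → applicant. The applicant must prevail on every issue; overall, the applicant prevails.

applicant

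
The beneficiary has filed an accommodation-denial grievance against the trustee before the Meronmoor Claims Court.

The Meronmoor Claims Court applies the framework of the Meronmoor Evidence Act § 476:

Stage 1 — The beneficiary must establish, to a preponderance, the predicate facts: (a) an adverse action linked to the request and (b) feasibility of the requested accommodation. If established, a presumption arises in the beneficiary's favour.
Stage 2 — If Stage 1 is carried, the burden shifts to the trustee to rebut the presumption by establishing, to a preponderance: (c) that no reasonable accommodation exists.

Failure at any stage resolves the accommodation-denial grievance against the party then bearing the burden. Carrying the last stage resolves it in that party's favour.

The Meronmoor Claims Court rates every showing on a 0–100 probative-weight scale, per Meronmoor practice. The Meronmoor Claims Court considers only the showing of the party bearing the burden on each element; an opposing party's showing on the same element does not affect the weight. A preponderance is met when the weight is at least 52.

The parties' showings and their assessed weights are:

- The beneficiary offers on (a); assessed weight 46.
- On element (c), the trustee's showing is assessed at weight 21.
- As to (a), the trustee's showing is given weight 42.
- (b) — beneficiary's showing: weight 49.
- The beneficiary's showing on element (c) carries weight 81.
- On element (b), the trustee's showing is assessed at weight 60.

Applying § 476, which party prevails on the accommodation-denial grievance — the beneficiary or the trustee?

Stage 1 (beneficiary, a preponderance, weight is at least 52): (a) 46 (trustee's 42 disregarded) < 52 — fails; (b) 49 (trustee's 60 disregarded) < 52 — fails.
  The beneficiary does not carry Stage 1.
The trustee prevails.

trustee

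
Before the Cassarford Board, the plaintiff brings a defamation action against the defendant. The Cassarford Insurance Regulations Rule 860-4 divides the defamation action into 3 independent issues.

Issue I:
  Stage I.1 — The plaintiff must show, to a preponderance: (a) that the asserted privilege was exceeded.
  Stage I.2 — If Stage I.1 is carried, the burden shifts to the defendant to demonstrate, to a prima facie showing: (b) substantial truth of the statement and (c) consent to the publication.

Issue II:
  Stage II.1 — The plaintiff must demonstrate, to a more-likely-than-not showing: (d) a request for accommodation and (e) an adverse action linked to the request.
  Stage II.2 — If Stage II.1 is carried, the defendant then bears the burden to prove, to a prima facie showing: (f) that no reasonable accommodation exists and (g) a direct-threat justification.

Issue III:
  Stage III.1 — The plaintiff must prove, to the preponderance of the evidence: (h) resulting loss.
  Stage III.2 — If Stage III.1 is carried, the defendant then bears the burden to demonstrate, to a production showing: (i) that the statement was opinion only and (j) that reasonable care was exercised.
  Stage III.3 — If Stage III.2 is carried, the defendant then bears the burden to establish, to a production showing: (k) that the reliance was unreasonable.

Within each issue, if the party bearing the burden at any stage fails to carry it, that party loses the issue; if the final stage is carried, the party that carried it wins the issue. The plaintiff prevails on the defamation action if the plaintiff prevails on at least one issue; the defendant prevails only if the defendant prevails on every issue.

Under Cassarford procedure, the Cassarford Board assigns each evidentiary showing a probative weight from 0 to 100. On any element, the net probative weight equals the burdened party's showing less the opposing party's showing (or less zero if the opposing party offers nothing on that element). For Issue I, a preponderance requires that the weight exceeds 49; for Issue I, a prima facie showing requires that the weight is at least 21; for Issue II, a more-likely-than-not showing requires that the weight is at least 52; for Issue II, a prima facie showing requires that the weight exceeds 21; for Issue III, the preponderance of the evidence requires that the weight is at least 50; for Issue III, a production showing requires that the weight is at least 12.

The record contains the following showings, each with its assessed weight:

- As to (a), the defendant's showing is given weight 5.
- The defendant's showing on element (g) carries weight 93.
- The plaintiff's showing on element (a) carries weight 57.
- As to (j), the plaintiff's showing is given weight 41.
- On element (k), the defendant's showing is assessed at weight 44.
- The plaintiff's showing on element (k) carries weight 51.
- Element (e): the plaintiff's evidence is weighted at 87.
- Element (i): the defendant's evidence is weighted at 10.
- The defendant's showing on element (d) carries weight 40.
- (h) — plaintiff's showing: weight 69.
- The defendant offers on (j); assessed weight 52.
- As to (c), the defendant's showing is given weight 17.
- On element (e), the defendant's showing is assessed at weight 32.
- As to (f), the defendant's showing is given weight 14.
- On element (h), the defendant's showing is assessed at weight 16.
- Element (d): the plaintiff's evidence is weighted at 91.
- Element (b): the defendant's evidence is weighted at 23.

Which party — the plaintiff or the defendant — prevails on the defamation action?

plaintiff

— Issue I —
Stage I.1 — burden on plaintiff; standard: a preponderance (weight exceeds 49).
    (a): 57 − 5 = 52 > 49 [met]
  The plaintiff carries Stage I.1; the defendant now bears the burden.
Stage I.2 — burden on defendant; standard: a prima facie showing (weight is at least 21).
    (b): 23 ≥ 21 [met]
    (c): 17 < 21 [not met]
  Not every element is met, so the defendant fails to carry Stage I.2.
The plaintiff prevails on this issue.
— Issue II —
Stage II.1 — burden on plaintiff; standard: a more-likely-than-not showing (weight is at least 52).
    (d): 91 − 40 = 51 < 52 [not met]
    (e): 87 − 32 = 55 ≥ 52 [met]
  Not every element is met, so the plaintiff fails to carry Stage II.1.
So the defendant prevails on this issue.
— Issue III —
Stage III.1 (plaintiff, the preponderance of the evidence, weight is at least 50): (h) net 69−16=53 ≥ 50 — meets.
  Stage III.1 carried; the burden shifts to the defendant.
Stage III.2 (defendant, a production showing, weight is at least 12): (i) 10 < 12 — fails; (j) net 52−41=11 < 12 — fails.
  Stage III.2 not carried; the defendant fails its burden.
The plaintiff prevails on this issue.
Per-issue: Issue I → plaintiff; Issue II → defendant; Issue III → plaintiff. The plaintiff must prevail on at least one issue; overall, the plaintiff prevails.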